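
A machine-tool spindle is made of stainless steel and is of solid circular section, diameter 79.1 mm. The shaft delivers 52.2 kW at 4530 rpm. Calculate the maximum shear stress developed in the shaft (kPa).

ω = 2π·4530/60 = 474.4 rad/s, so T = P/ω = 52.2×10³ / 474.4 = 110.0 N·m.
J = πd⁴/32 = π(0.0791)⁴/32 = 3.843×10^-6 m⁴.
τ_max = T·r/J = 110.0 × 0.0395 / 3.843×10^-6 = 1.132×10^6 Pa.

1130 kPa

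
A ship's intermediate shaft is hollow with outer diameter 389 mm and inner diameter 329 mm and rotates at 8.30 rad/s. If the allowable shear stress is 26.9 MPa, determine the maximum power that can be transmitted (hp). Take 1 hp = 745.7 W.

1690 hp

J = π(d_o⁴ − d_i⁴)/32 = π(0.389⁴ − 0.329⁴)/32 = 1.098×10^-3 m⁴.
T_max = τ_allow·J/r = 2.69×10^7 × 1.098×10^-3 / 0.195 = 151800 N·m.
ω = 8.30 rad/s, so P_max = T_max·ω = 1.260×10^6 W.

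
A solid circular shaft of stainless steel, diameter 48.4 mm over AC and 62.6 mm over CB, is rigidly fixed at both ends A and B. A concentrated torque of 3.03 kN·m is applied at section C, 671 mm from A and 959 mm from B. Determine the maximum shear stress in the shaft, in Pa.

Compatibility: T_A·a/J_AC = T_B·b/J_CB with T_A + T_B = T₀.
J_AC = 5.39×10^-7 m⁴, J_CB = 1.51×10^-6 m⁴, so T_A = T₀·(J_AC/a)/((J_AC/a)+(J_CB/b)) = 1024 N·m, T_B = 2006 N·m.
τ in each portion: τ_AC = 4.60×10^7 Pa, τ_CB = 4.16×10^7 Pa; maximum is in AC.
τ_max = T_AC·r/J = 1024·0.0242/5.39×10^-7 = 4.601×10^7 Pa.

4.60e7 Pa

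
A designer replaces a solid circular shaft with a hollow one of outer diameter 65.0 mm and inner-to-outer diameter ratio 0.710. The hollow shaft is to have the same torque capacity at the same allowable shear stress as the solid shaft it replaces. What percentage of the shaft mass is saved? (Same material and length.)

Equal τ_max and T ⇒ the solid shaft needs d_s³ = d_o³(1−k⁴), so d_s = 65.0·(1−0.710⁴)^(1/3) = 58.95 mm.
Area ratio A_h/A_s = d_o²(1−k²)/d_s² = (1−k²)/(1−k⁴)^(2/3) = 0.6029.
Mass saving = 1 − 0.6029 = 39.7 %.

39.7 %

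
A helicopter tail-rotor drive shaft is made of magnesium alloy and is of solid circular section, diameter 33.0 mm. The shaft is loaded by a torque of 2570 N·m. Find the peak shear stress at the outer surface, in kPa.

J = πd⁴/32 = π(0.0330)⁴/32 = 1.164×10^-7 m⁴.
τ_max = T·r/J = 2570 × 0.0165 / 1.164×10^-7 = 3.642×10^8 Pa.

364000 kPa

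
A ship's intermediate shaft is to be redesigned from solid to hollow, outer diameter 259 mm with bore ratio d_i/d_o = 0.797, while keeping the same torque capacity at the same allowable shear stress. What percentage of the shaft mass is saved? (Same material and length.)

Equal τ_max and T ⇒ the solid shaft needs d_s³ = d_o³(1−k⁴), so d_s = 259·(1−0.797⁴)^(1/3) = 218.0 mm.
Area ratio A_h/A_s = d_o²(1−k²)/d_s² = (1−k²)/(1−k⁴)^(2/3) = 0.5148.
Mass saving = 1 − 0.5148 = 48.5 %.

48.5 %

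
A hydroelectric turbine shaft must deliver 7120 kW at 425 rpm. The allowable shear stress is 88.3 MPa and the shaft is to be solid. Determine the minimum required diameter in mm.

ω = 2π·425/60 = 44.51 rad/s, so T = P/ω = 7120×10³ / 44.51 = 160000 N·m.
For a solid shaft τ_max = 16T/(πd³), so d = (16T/(π τ_allow))^(1/3) = (16·160000/(π·8.83×10^7))^(1/3) = 0.2097 m.

210 mm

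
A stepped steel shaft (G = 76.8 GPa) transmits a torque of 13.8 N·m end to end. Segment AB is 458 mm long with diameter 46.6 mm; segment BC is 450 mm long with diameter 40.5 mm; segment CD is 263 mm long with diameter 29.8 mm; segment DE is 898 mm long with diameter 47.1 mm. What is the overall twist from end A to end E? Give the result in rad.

0.00143 rad

J_AB = π(0.0466)⁴/32 = 4.63×10^-7 m⁴; J_BC = π(0.0405)⁴/32 = 2.64×10^-7 m⁴; J_CD = π(0.0298)⁴/32 = 7.74×10^-8 m⁴; J_DE = π(0.0471)⁴/32 = 4.83×10^-7 m⁴.
θ = (T/G)·Σ L_i/J_i = (13.80/76.8×10⁹)·(0.458/4.63×10^-7 + 0.450/2.64×10^-7 + 0.263/7.74×10^-8 + 0.898/4.83×10^-7) = 1.428×10^-3 rad.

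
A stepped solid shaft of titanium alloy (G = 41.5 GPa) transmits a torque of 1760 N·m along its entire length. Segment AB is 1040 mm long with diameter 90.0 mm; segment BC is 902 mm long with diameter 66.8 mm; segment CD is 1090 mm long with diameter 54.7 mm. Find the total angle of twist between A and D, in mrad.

79.0 mrad

J_AB = π(0.0900)⁴/32 = 6.44×10^-6 m⁴; J_BC = π(0.0668)⁴/32 = 1.95×10^-6 m⁴; J_CD = π(0.0547)⁴/32 = 8.79×10^-7 m⁴.
θ = (T/G)·Σ L_i/J_i = (1760/41.5×10⁹)·(1.04/6.44×10^-6 + 0.902/1.95×10^-6 + 1.09/8.79×10^-7) = 0.07901 rad.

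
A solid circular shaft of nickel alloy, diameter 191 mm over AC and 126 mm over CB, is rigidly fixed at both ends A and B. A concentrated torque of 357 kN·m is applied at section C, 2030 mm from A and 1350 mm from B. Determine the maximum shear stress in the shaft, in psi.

Compatibility: T_A·a/J_AC = T_B·b/J_CB with T_A + T_B = T₀.
J_AC = 1.31×10^-4 m⁴, J_CB = 2.47×10^-5 m⁴, so T_A = T₀·(J_AC/a)/((J_AC/a)+(J_CB/b)) = 277900 N·m, T_B = 79130 N·m.
τ in each portion: τ_AC = 2.03×10^8 Pa, τ_CB = 2.01×10^8 Pa; maximum is in AC.
τ_max = T_AC·r/J = 277900·0.0955/1.31×10^-4 = 2.031×10^8 Pa.

29500 psi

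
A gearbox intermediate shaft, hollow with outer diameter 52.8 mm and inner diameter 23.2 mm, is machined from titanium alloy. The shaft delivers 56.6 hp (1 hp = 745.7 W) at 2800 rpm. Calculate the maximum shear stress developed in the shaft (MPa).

5.17 MPa

ω = 2π·2800/60 = 293.2 rad/s, so T = P/ω = 56.6×745.7 / 293.2 = 143.9 N·m.
J = π(d_o⁴ − d_i⁴)/32 = π(0.0528⁴ − 0.0232⁴)/32 = 7.346×10^-7 m⁴.
τ_max = T·r/J = 143.9 × 0.0264 / 7.346×10^-7 = 5.173×10^6 Pa.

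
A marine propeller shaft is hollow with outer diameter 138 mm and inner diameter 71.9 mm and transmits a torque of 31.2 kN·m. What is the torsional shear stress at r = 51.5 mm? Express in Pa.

J = π(d_o⁴ − d_i⁴)/32 = π(0.138⁴ − 0.0719⁴)/32 = 3.298×10^-5 m⁴.
Shear stress varies linearly with radius: τ = T·r/J = 31200 × 0.0515 / 3.298×10^-5 = 4.872×10^7 Pa.

4.87e7 Pa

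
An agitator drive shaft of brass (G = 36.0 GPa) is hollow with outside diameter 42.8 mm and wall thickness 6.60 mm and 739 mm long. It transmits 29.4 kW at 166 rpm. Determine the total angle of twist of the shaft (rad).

ω = 2π·166/60 = 17.38 rad/s, so T = P/ω = 29.4×10³ / 17.38 = 1691 N·m.
J = π(d_o⁴ − d_i⁴)/32 = π(0.0428⁴ − 0.0296⁴)/32 = 2.541×10^-7 m⁴.
θ = T·L/(G·J) = 1691 × 0.739 / (36.0×10⁹ × 2.541×10^-7) = 0.1366 rad.

0.137 rad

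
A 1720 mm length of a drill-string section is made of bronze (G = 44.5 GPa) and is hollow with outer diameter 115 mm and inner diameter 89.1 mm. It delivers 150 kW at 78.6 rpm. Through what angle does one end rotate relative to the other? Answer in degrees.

ω = 2π·78.6/60 = 8.231 rad/s, so T = P/ω = 150×10³ / 8.231 = 18220 N·m.
J = π(d_o⁴ − d_i⁴)/32 = π(0.115⁴ − 0.0891⁴)/32 = 1.098×10^-5 m⁴.
θ = T·L/(G·J) = 18220 × 1.72 / (44.5×10⁹ × 1.098×10^-5) = 0.06413 rad.

3.67°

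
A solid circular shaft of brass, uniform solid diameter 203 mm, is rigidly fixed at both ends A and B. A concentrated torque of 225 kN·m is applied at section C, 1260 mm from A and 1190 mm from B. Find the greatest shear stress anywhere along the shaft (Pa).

7.04e7 Pa

With uniform GJ and both ends fixed, compatibility θ_AC = θ_CB gives T_A·a = T_B·b, together with T_A + T_B = T₀.
T_A = T₀·b/(a+b) = 225000·1190/2450 = 109300 N·m; T_B = 115700 N·m.
τ in each portion: τ_AC = 6.65×10^7 Pa, τ_CB = 7.04×10^7 Pa; maximum is in CB.
τ_max = T_CB·r/J = 115700·0.102/1.67×10^-4 = 7.045×10^7 Pa.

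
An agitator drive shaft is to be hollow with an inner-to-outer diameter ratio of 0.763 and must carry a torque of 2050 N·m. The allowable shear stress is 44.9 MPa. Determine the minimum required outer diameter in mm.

70.6 mm

For a hollow shaft with d_i/d_o = 0.763: τ_max = 16T/(π d_o³ (1−k⁴)), so d_o = [16T/(π τ_allow (1−k⁴))]^(1/3) = [16·2050/(π·4.49×10^7·0.6611)]^(1/3) = 0.07059 m.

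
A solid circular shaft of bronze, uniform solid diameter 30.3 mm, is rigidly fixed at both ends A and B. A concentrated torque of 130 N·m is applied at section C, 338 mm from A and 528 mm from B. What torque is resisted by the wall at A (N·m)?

79.3 N·m

With uniform GJ and both ends fixed, compatibility θ_AC = θ_CB gives T_A·a = T_B·b, together with T_A + T_B = T₀.
T_A = T₀·b/(a+b) = 130.0·528/866.0 = 79.26 N·m; T_B = 50.74 N·m.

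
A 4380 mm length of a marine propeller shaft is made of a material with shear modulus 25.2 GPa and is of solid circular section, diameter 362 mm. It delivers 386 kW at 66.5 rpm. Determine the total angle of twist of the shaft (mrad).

ω = 2π·66.5/60 = 6.964 rad/s, so T = P/ω = 386×10³ / 6.964 = 55430 N·m.
J = πd⁴/32 = π(0.362)⁴/32 = 1.686×10^-3 m⁴.
θ = T·L/(G·J) = 55430 × 4.38 / (25.2×10⁹ × 1.686×10^-3) = 5.714×10^-3 rad.

5.71 mrad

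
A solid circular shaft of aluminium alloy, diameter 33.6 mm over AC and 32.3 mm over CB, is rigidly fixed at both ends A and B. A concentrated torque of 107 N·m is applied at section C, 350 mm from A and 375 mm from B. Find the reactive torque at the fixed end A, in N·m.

Compatibility: T_A·a/J_AC = T_B·b/J_CB with T_A + T_B = T₀.
J_AC = 1.25×10^-7 m⁴, J_CB = 1.07×10^-7 m⁴, so T_A = T₀·(J_AC/a)/((J_AC/a)+(J_CB/b)) = 59.54 N·m, T_B = 47.46 N·m.

59.5 N·m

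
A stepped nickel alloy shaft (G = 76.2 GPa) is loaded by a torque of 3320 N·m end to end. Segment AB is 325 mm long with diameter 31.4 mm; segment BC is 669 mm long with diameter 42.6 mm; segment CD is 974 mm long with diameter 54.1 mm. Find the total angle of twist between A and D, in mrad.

J_AB = π(0.0314)⁴/32 = 9.54×10^-8 m⁴; J_BC = π(0.0426)⁴/32 = 3.23×10^-7 m⁴; J_CD = π(0.0541)⁴/32 = 8.41×10^-7 m⁴.
θ = (T/G)·Σ L_i/J_i = (3320/76.2×10⁹)·(0.325/9.54×10^-8 + 0.669/3.23×10^-7 + 0.974/8.41×10^-7) = 0.2890 rad.

289 mrad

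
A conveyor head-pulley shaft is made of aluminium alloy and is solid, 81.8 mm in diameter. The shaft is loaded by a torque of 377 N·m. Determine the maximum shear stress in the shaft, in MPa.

3.51 MPa

J = πd⁴/32 = π(0.0818)⁴/32 = 4.396×10^-6 m⁴.
τ_max = T·r/J = 377.0 × 0.0409 / 4.396×10^-6 = 3.508×10^6 Pa.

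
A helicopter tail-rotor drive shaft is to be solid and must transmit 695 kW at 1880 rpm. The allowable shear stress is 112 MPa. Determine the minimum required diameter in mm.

ω = 2π·1880/60 = 196.9 rad/s, so T = P/ω = 695×10³ / 196.9 = 3530 N·m.
For a solid shaft τ_max = 16T/(πd³), so d = (16T/(π τ_allow))^(1/3) = (16·3530/(π·1.12×10^8))^(1/3) = 0.05435 m.

54.3 mm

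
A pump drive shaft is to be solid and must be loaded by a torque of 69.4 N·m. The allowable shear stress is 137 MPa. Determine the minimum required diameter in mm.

For a solid shaft τ_max = 16T/(πd³), so d = (16T/(π τ_allow))^(1/3) = (16·69.40/(π·1.37×10^8))^(1/3) = 0.01372 m.

13.7 mm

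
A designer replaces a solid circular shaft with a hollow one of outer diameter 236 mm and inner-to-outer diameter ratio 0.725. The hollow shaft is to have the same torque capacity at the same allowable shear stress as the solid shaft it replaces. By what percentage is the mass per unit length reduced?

Equal τ_max and T ⇒ the solid shaft needs d_s³ = d_o³(1−k⁴), so d_s = 236·(1−0.725⁴)^(1/3) = 211.9 mm.
Area ratio A_h/A_s = d_o²(1−k²)/d_s² = (1−k²)/(1−k⁴)^(2/3) = 0.5885.
Mass saving = 1 − 0.5885 = 41.2 %.

41.2 %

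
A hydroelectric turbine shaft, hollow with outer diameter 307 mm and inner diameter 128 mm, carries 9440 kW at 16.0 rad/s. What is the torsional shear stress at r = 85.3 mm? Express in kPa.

59500 kPa

ω = 16.0 rad/s, so T = P/ω = 9440×10³ / 16.00 = 590000 N·m.
J = π(d_o⁴ − d_i⁴)/32 = π(0.307⁴ − 0.128⁴)/32 = 8.457×10^-4 m⁴.
Shear stress varies linearly with radius: τ = T·r/J = 590000 × 0.0853 / 8.457×10^-4 = 5.951×10^7 Pa.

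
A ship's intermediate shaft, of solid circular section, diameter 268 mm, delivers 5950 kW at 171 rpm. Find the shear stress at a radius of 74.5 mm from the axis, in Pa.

ω = 2π·171/60 = 17.91 rad/s, so T = P/ω = 5950×10³ / 17.91 = 332300 N·m.
J = πd⁴/32 = π(0.268)⁴/32 = 5.065×10^-4 m⁴.
Shear stress varies linearly with radius: τ = T·r/J = 332300 × 0.0745 / 5.065×10^-4 = 4.888×10^7 Pa.

4.89e7 Pa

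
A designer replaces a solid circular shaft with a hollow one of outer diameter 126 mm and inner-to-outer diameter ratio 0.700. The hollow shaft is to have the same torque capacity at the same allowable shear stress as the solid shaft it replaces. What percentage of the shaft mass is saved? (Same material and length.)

Equal τ_max and T ⇒ the solid shaft needs d_s³ = d_o³(1−k⁴), so d_s = 126·(1−0.700⁴)^(1/3) = 115.0 mm.
Area ratio A_h/A_s = d_o²(1−k²)/d_s² = (1−k²)/(1−k⁴)^(2/3) = 0.6124.
Mass saving = 1 − 0.6124 = 38.8 %.

38.8 %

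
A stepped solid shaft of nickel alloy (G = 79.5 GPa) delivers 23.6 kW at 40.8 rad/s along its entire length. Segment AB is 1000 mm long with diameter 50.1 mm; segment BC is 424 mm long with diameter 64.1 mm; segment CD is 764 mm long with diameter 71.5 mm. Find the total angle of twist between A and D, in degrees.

0.905°

ω = 40.8 rad/s, so T = P/ω = 23.6×10³ / 40.80 = 578.4 N·m.
J_AB = π(0.0501)⁴/32 = 6.19×10^-7 m⁴; J_BC = π(0.0641)⁴/32 = 1.66×10^-6 m⁴; J_CD = π(0.0715)⁴/32 = 2.57×10^-6 m⁴.
θ = (T/G)·Σ L_i/J_i = (578.4/79.5×10⁹)·(1.00/6.19×10^-7 + 0.424/1.66×10^-6 + 0.764/2.57×10^-6) = 0.01579 rad.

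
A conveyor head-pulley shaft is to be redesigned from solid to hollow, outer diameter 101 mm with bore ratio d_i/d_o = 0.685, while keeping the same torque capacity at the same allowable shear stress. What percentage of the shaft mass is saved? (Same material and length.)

Equal τ_max and T ⇒ the solid shaft needs d_s³ = d_o³(1−k⁴), so d_s = 101·(1−0.685⁴)^(1/3) = 92.97 mm.
Area ratio A_h/A_s = d_o²(1−k²)/d_s² = (1−k²)/(1−k⁴)^(2/3) = 0.6265.
Mass saving = 1 − 0.6265 = 37.4 %.

37.4 %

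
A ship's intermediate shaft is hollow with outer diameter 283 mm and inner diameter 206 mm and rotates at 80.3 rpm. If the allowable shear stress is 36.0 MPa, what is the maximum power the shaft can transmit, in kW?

J = π(d_o⁴ − d_i⁴)/32 = π(0.283⁴ − 0.206⁴)/32 = 4.529×10^-4 m⁴.
T_max = τ_allow·J/r = 3.60×10^7 × 4.529×10^-4 / 0.141 = 115200 N·m.
ω = 2π·80.3/60 = 8.409 rad/s, so P_max = T_max·ω = 9.690×10^5 W.

969 kW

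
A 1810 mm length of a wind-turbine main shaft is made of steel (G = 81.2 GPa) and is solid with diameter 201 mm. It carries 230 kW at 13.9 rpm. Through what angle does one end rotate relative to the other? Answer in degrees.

1.26°

ω = 2π·13.9/60 = 1.456 rad/s, so T = P/ω = 230×10³ / 1.456 = 158000 N·m.
J = πd⁴/32 = π(0.201)⁴/32 = 1.602×10^-4 m⁴.
θ = T·L/(G·J) = 158000 × 1.81 / (81.2×10⁹ × 1.602×10^-4) = 0.02198 rad.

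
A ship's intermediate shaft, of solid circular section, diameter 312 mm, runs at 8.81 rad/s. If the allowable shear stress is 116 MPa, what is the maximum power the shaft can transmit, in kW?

6090 kW

J = πd⁴/32 = π(0.312)⁴/32 = 9.303×10^-4 m⁴.
T_max = τ_allow·J/r = 1.16×10^8 × 9.303×10^-4 / 0.156 = 691800 N·m.
ω = 8.81 rad/s, so P_max = T_max·ω = 6.094×10^6 W.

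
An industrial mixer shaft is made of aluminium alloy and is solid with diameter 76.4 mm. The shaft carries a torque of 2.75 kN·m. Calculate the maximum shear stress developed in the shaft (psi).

4560 psi

J = πd⁴/32 = π(0.0764)⁴/32 = 3.345×10^-6 m⁴.
τ_max = T·r/J = 2750 × 0.0382 / 3.345×10^-6 = 3.141×10^7 Pa.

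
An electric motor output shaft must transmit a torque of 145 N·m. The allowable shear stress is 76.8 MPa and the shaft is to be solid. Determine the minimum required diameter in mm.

For a solid shaft τ_max = 16T/(πd³), so d = (16T/(π τ_allow))^(1/3) = (16·145.0/(π·7.68×10^7))^(1/3) = 0.02126 m.

21.3 mm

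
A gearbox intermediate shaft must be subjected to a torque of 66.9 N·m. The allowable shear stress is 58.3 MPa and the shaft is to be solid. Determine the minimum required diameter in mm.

For a solid shaft τ_max = 16T/(πd³), so d = (16T/(π τ_allow))^(1/3) = (16·66.90/(π·5.83×10^7))^(1/3) = 0.01801 m.

18.0 mm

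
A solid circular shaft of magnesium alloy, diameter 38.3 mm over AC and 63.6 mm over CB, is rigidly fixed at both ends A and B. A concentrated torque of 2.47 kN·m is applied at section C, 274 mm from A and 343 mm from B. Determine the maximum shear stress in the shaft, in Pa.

4.20e7 Pa

Compatibility: T_A·a/J_AC = T_B·b/J_CB with T_A + T_B = T₀.
J_AC = 2.11×10^-7 m⁴, J_CB = 1.61×10^-6 m⁴, so T_A = T₀·(J_AC/a)/((J_AC/a)+(J_CB/b)) = 349.2 N·m, T_B = 2121 N·m.
τ in each portion: τ_AC = 3.17×10^7 Pa, τ_CB = 4.20×10^7 Pa; maximum is in CB.
τ_max = T_CB·r/J = 2121·0.0318/1.61×10^-6 = 4.199×10^7 Pa.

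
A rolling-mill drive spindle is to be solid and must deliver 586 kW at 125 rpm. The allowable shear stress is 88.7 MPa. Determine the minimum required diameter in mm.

ω = 2π·125/60 = 13.09 rad/s, so T = P/ω = 586×10³ / 13.09 = 44770 N·m.
For a solid shaft τ_max = 16T/(πd³), so d = (16T/(π τ_allow))^(1/3) = (16·44770/(π·8.87×10^7))^(1/3) = 0.1370 m.

137 mm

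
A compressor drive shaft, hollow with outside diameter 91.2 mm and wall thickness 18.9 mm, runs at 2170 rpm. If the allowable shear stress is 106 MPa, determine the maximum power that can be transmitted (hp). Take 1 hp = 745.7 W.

4250 hp

J = π(d_o⁴ − d_i⁴)/32 = π(0.0912⁴ − 0.0534⁴)/32 = 5.993×10^-6 m⁴.
T_max = τ_allow·J/r = 1.06×10^8 × 5.993×10^-6 / 0.0456 = 13930 N·m.
ω = 2π·2170/60 = 227.2 rad/s, so P_max = T_max·ω = 3.166×10^6 W.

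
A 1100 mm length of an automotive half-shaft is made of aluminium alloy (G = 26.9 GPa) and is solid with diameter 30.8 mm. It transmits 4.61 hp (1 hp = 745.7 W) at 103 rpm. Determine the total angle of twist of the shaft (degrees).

ω = 2π·103/60 = 10.79 rad/s, so T = P/ω = 4.61×745.7 / 10.79 = 318.7 N·m.
J = πd⁴/32 = π(0.0308)⁴/32 = 8.835×10^-8 m⁴.
θ = T·L/(G·J) = 318.7 × 1.10 / (26.9×10⁹ × 8.835×10^-8) = 0.1475 rad.

8.45°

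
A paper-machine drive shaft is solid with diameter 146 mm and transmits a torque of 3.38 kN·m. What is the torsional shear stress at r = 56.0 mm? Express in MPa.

J = πd⁴/32 = π(0.146)⁴/32 = 4.461×10^-5 m⁴.
Shear stress varies linearly with radius: τ = T·r/J = 3380 × 0.0560 / 4.461×10^-5 = 4.243×10^6 Pa.

4.24 MPa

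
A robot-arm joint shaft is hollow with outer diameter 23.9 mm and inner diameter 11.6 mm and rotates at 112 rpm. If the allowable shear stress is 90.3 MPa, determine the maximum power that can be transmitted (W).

J = π(d_o⁴ − d_i⁴)/32 = π(0.0239⁴ − 0.0116⁴)/32 = 3.025×10^-8 m⁴.
T_max = τ_allow·J/r = 9.03×10^7 × 3.025×10^-8 / 0.0119 = 228.6 N·m.
ω = 2π·112/60 = 11.73 rad/s, so P_max = T_max·ω = 2681 W.

2680 W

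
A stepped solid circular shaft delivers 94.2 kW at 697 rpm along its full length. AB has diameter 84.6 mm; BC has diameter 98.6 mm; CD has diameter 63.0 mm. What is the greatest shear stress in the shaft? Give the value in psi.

3810 psi

ω = 2π·697/60 = 72.99 rad/s, so T = P/ω = 94.2×10³ / 72.99 = 1291 N·m.
Under the same torque, τ_max = 16T/(πd³) is largest where d is smallest — segment CD (d = 63.0 mm).
τ_max = 16·1291/(π·(0.0630)³) = 2.629×10^7 Pa.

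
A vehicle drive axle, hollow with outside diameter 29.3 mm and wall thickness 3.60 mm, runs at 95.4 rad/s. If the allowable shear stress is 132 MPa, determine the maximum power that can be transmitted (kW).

42.1 kW

J = π(d_o⁴ − d_i⁴)/32 = π(0.0293⁴ − 0.0221⁴)/32 = 4.894×10^-8 m⁴.
T_max = τ_allow·J/r = 1.32×10^8 × 4.894×10^-8 / 0.0146 = 440.9 N·m.
ω = 95.4 rad/s, so P_max = T_max·ω = 4.206×10^4 W.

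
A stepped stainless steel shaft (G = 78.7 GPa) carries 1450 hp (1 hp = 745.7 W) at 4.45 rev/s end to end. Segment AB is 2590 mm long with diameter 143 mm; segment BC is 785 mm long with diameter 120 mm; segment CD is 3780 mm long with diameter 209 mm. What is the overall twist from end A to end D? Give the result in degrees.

3.43°

ω = 2π·4.45 = 27.96 rad/s, so T = P/ω = 1450×745.7 / 27.96 = 38670 N·m.
J_AB = π(0.143)⁴/32 = 4.11×10^-5 m⁴; J_BC = π(0.120)⁴/32 = 2.04×10^-5 m⁴; J_CD = π(0.209)⁴/32 = 1.87×10^-4 m⁴.
θ = (T/G)·Σ L_i/J_i = (38670/78.7×10⁹)·(2.59/4.11×10^-5 + 0.785/2.04×10^-5 + 3.78/1.87×10^-4) = 0.05986 rad.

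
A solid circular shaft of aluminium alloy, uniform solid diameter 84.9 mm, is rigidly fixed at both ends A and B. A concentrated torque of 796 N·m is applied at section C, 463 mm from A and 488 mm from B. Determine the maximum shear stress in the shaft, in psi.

With uniform GJ and both ends fixed, compatibility θ_AC = θ_CB gives T_A·a = T_B·b, together with T_A + T_B = T₀.
T_A = T₀·b/(a+b) = 796.0·488/951.0 = 408.5 N·m; T_B = 387.5 N·m.
τ in each portion: τ_AC = 3.40×10^6 Pa, τ_CB = 3.23×10^6 Pa; maximum is in AC.
τ_max = T_AC·r/J = 408.5·0.0425/5.10×10^-6 = 3.399×10^6 Pa.

493 psi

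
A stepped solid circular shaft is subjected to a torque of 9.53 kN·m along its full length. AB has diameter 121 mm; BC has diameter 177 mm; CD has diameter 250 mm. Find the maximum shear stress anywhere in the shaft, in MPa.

Under the same torque, τ_max = 16T/(πd³) is largest where d is smallest — segment AB (d = 121 mm).
τ_max = 16·9530/(π·(0.121)³) = 2.740×10^7 Pa.

27.4 MPa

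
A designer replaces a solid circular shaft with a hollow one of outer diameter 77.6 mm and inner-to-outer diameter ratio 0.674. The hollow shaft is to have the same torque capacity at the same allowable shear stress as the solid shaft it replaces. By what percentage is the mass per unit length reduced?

Equal τ_max and T ⇒ the solid shaft needs d_s³ = d_o³(1−k⁴), so d_s = 77.6·(1−0.674⁴)^(1/3) = 71.85 mm.
Area ratio A_h/A_s = d_o²(1−k²)/d_s² = (1−k²)/(1−k⁴)^(2/3) = 0.6366.
Mass saving = 1 − 0.6366 = 36.3 %.

36.3 %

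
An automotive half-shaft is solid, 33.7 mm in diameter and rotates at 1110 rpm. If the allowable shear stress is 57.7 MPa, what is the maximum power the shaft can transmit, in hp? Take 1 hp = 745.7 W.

J = πd⁴/32 = π(0.0337)⁴/32 = 1.266×10^-7 m⁴.
T_max = τ_allow·J/r = 5.77×10^7 × 1.266×10^-7 / 0.0169 = 433.6 N·m.
ω = 2π·1110/60 = 116.2 rad/s, so P_max = T_max·ω = 5.040×10^4 W.

67.6 hp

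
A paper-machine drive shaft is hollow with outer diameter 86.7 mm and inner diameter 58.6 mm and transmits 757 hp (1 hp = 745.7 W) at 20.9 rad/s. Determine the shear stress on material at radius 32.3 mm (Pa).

ω = 20.9 rad/s, so T = P/ω = 757×745.7 / 20.90 = 27010 N·m.
J = π(d_o⁴ − d_i⁴)/32 = π(0.0867⁴ − 0.0586⁴)/32 = 4.390×10^-6 m⁴.
Shear stress varies linearly with radius: τ = T·r/J = 27010 × 0.0323 / 4.390×10^-6 = 1.987×10^8 Pa.

1.99e8 Pa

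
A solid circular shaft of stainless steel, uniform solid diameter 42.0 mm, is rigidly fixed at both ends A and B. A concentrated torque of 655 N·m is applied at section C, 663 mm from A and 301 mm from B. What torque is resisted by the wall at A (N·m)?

205 N·m

With uniform GJ and both ends fixed, compatibility θ_AC = θ_CB gives T_A·a = T_B·b, together with T_A + T_B = T₀.
T_A = T₀·b/(a+b) = 655.0·301/964.0 = 204.5 N·m; T_B = 450.5 N·m.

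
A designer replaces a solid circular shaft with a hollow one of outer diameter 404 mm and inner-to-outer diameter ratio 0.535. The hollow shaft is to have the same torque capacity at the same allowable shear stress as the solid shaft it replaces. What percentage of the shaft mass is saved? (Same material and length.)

24.4 %

Equal τ_max and T ⇒ the solid shaft needs d_s³ = d_o³(1−k⁴), so d_s = 404·(1−0.535⁴)^(1/3) = 392.7 mm.
Area ratio A_h/A_s = d_o²(1−k²)/d_s² = (1−k²)/(1−k⁴)^(2/3) = 0.7556.
Mass saving = 1 − 0.7556 = 24.4 %.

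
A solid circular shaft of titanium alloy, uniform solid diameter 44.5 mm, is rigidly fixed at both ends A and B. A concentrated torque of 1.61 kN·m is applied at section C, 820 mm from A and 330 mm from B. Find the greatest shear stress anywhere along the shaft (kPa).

With uniform GJ and both ends fixed, compatibility θ_AC = θ_CB gives T_A·a = T_B·b, together with T_A + T_B = T₀.
T_A = T₀·b/(a+b) = 1610·330/1150 = 462.0 N·m; T_B = 1148 N·m.
τ in each portion: τ_AC = 2.67×10^7 Pa, τ_CB = 6.63×10^7 Pa; maximum is in CB.
τ_max = T_CB·r/J = 1148·0.0222/3.85×10^-7 = 6.635×10^7 Pa.

66300 kPa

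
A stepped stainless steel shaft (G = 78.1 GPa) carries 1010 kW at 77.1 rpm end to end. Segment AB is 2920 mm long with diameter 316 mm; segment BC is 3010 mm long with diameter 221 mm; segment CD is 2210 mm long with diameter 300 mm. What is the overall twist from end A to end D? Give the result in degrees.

ω = 2π·77.1/60 = 8.074 rad/s, so T = P/ω = 1010×10³ / 8.074 = 125100 N·m.
J_AB = π(0.316)⁴/32 = 9.79×10^-4 m⁴; J_BC = π(0.221)⁴/32 = 2.34×10^-4 m⁴; J_CD = π(0.300)⁴/32 = 7.95×10^-4 m⁴.
θ = (T/G)·Σ L_i/J_i = (125100/78.1×10⁹)·(2.92/9.79×10^-4 + 3.01/2.34×10^-4 + 2.21/7.95×10^-4) = 0.02982 rad.

1.71°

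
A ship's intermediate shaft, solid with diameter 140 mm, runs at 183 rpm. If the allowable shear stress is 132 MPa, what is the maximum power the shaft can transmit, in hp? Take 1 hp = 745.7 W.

1830 hp

J = πd⁴/32 = π(0.140)⁴/32 = 3.771×10^-5 m⁴.
T_max = τ_allow·J/r = 1.32×10^8 × 3.771×10^-5 / 0.0700 = 71120 N·m.
ω = 2π·183/60 = 19.16 rad/s, so P_max = T_max·ω = 1.363×10^6 W.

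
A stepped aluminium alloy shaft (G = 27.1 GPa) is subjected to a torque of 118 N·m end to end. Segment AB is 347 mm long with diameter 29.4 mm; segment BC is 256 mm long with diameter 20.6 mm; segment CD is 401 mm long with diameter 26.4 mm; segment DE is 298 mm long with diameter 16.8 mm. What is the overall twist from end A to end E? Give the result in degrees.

J_AB = π(0.0294)⁴/32 = 7.33×10^-8 m⁴; J_BC = π(0.0206)⁴/32 = 1.77×10^-8 m⁴; J_CD = π(0.0264)⁴/32 = 4.77×10^-8 m⁴; J_DE = π(0.0168)⁴/32 = 7.82×10^-9 m⁴.
θ = (T/G)·Σ L_i/J_i = (118.0/27.1×10⁹)·(0.347/7.33×10^-8 + 0.256/1.77×10^-8 + 0.401/4.77×10^-8 + 0.298/7.82×10^-9) = 0.2862 rad.

16.4°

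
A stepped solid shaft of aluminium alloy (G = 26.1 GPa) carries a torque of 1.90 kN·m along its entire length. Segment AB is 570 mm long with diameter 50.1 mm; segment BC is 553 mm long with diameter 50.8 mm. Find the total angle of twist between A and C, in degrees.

J_AB = π(0.0501)⁴/32 = 6.19×10^-7 m⁴; J_BC = π(0.0508)⁴/32 = 6.54×10^-7 m⁴.
θ = (T/G)·Σ L_i/J_i = (1900/26.1×10⁹)·(0.570/6.19×10^-7 + 0.553/6.54×10^-7) = 0.1287 rad.

7.37°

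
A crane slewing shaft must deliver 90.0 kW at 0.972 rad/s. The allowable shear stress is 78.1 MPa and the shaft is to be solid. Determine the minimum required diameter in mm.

182 mm

ω = 0.972 rad/s, so T = P/ω = 90.0×10³ / 0.9720 = 92590 N·m.
For a solid shaft τ_max = 16T/(πd³), so d = (16T/(π τ_allow))^(1/3) = (16·92590/(π·7.81×10^7))^(1/3) = 0.1821 m.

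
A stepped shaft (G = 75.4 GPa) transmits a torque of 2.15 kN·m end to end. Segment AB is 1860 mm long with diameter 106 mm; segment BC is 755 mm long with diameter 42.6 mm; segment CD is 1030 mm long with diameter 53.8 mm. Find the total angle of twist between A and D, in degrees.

6.11°

J_AB = π(0.106)⁴/32 = 1.24×10^-5 m⁴; J_BC = π(0.0426)⁴/32 = 3.23×10^-7 m⁴; J_CD = π(0.0538)⁴/32 = 8.22×10^-7 m⁴.
θ = (T/G)·Σ L_i/J_i = (2150/75.4×10⁹)·(1.86/1.24×10^-5 + 0.755/3.23×10^-7 + 1.03/8.22×10^-7) = 0.1066 rad.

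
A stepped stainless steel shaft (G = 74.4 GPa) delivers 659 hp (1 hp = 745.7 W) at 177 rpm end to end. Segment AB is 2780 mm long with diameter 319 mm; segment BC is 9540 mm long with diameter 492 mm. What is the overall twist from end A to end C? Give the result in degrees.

ω = 2π·177/60 = 18.54 rad/s, so T = P/ω = 659×745.7 / 18.54 = 26510 N·m.
J_AB = π(0.319)⁴/32 = 1.02×10^-3 m⁴; J_BC = π(0.492)⁴/32 = 5.75×10^-3 m⁴.
θ = (T/G)·Σ L_i/J_i = (26510/74.4×10⁹)·(2.78/1.02×10^-3 + 9.54/5.75×10^-3) = 1.565×10^-3 rad.

0.0897°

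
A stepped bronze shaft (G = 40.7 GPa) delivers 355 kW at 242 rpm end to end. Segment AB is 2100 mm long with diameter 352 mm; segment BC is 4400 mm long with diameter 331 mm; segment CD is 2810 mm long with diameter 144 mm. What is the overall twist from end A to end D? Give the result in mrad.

24.7 mrad

ω = 2π·242/60 = 25.34 rad/s, so T = P/ω = 355×10³ / 25.34 = 14010 N·m.
J_AB = π(0.352)⁴/32 = 1.51×10^-3 m⁴; J_BC = π(0.331)⁴/32 = 1.18×10^-3 m⁴; J_CD = π(0.144)⁴/32 = 4.22×10^-5 m⁴.
θ = (T/G)·Σ L_i/J_i = (14010/40.7×10⁹)·(2.10/1.51×10^-3 + 4.40/1.18×10^-3 + 2.81/4.22×10^-5) = 0.02468 rad.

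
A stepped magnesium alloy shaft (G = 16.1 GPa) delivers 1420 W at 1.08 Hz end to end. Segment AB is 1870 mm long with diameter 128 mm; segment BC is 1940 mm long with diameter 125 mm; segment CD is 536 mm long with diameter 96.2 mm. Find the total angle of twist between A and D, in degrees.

0.161°

ω = 2π·1.08 = 6.786 rad/s, so T = P/ω = 1420 / 6.786 = 209.3 N·m.
J_AB = π(0.128)⁴/32 = 2.64×10^-5 m⁴; J_BC = π(0.125)⁴/32 = 2.40×10^-5 m⁴; J_CD = π(0.0962)⁴/32 = 8.41×10^-6 m⁴.
θ = (T/G)·Σ L_i/J_i = (209.3/16.1×10⁹)·(1.87/2.64×10^-5 + 1.94/2.40×10^-5 + 0.536/8.41×10^-6) = 2.803×10^-3 rad.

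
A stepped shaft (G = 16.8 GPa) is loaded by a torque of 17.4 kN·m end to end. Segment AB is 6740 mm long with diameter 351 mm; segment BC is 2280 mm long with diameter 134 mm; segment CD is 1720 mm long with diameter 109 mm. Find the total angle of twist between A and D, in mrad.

208 mrad

J_AB = π(0.351)⁴/32 = 1.49×10^-3 m⁴; J_BC = π(0.134)⁴/32 = 3.17×10^-5 m⁴; J_CD = π(0.109)⁴/32 = 1.39×10^-5 m⁴.
θ = (T/G)·Σ L_i/J_i = (17400/16.8×10⁹)·(6.74/1.49×10^-3 + 2.28/3.17×10^-5 + 1.72/1.39×10^-5) = 0.2078 rad.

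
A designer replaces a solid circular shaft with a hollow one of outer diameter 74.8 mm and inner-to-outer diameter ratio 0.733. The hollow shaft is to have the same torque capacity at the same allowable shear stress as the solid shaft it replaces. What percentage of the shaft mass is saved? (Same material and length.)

41.9 %

Equal τ_max and T ⇒ the solid shaft needs d_s³ = d_o³(1−k⁴), so d_s = 74.8·(1−0.733⁴)^(1/3) = 66.77 mm.
Area ratio A_h/A_s = d_o²(1−k²)/d_s² = (1−k²)/(1−k⁴)^(2/3) = 0.5807.
Mass saving = 1 − 0.5807 = 41.9 %.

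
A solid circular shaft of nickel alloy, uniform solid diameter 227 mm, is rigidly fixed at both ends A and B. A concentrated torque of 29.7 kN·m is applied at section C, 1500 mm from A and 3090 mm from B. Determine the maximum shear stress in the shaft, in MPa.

8.71 MPa

With uniform GJ and both ends fixed, compatibility θ_AC = θ_CB gives T_A·a = T_B·b, together with T_A + T_B = T₀.
T_A = T₀·b/(a+b) = 29700·3090/4590 = 19990 N·m; T_B = 9706 N·m.
τ in each portion: τ_AC = 8.71×10^6 Pa, τ_CB = 4.23×10^6 Pa; maximum is in AC.
τ_max = T_AC·r/J = 19990·0.114/2.61×10^-4 = 8.706×10^6 Pa.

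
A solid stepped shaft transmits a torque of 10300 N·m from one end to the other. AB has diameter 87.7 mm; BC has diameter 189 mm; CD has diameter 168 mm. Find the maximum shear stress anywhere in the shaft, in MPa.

Under the same torque, τ_max = 16T/(πd³) is largest where d is smallest — segment AB (d = 87.7 mm).
τ_max = 16·10300/(π·(0.0877)³) = 7.777×10^7 Pa.

77.8 MPa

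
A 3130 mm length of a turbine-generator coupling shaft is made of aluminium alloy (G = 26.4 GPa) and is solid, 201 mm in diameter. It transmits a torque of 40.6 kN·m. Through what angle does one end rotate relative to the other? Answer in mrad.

30.0 mrad

J = πd⁴/32 = π(0.201)⁴/32 = 1.602×10^-4 m⁴.
θ = T·L/(G·J) = 40600 × 3.13 / (26.4×10⁹ × 1.602×10^-4) = 0.03004 rad.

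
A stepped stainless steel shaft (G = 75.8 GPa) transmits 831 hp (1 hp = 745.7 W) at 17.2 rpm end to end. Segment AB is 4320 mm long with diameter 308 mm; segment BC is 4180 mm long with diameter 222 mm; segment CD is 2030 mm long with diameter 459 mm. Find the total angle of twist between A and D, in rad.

0.104 rad

ω = 2π·17.2/60 = 1.801 rad/s, so T = P/ω = 831×745.7 / 1.801 = 344000 N·m.
J_AB = π(0.308)⁴/32 = 8.83×10^-4 m⁴; J_BC = π(0.222)⁴/32 = 2.38×10^-4 m⁴; J_CD = π(0.459)⁴/32 = 4.36×10^-3 m⁴.
θ = (T/G)·Σ L_i/J_i = (344000/75.8×10⁹)·(4.32/8.83×10^-4 + 4.18/2.38×10^-4 + 2.03/4.36×10^-3) = 0.1039 rad.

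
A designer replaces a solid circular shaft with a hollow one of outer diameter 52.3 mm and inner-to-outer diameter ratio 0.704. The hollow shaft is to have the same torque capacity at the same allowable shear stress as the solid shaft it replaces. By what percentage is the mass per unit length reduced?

39.1 %

Equal τ_max and T ⇒ the solid shaft needs d_s³ = d_o³(1−k⁴), so d_s = 52.3·(1−0.704⁴)^(1/3) = 47.61 mm.
Area ratio A_h/A_s = d_o²(1−k²)/d_s² = (1−k²)/(1−k⁴)^(2/3) = 0.6087.
Mass saving = 1 − 0.6087 = 39.1 %.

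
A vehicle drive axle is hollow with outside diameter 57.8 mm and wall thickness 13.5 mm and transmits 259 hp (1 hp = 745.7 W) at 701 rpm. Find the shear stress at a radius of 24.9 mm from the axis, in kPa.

ω = 2π·701/60 = 73.41 rad/s, so T = P/ω = 259×745.7 / 73.41 = 2631 N·m.
J = π(d_o⁴ − d_i⁴)/32 = π(0.0578⁴ − 0.0308⁴)/32 = 1.007×10^-6 m⁴.
Shear stress varies linearly with radius: τ = T·r/J = 2631 × 0.0249 / 1.007×10^-6 = 6.503×10^7 Pa.

65000 kPa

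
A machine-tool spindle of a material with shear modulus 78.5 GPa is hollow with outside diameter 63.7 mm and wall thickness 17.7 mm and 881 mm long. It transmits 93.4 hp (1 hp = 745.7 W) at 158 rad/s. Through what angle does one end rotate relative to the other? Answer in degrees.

ω = 158 rad/s, so T = P/ω = 93.4×745.7 / 158.0 = 440.8 N·m.
J = π(d_o⁴ − d_i⁴)/32 = π(0.0637⁴ − 0.0283⁴)/32 = 1.553×10^-6 m⁴.
θ = T·L/(G·J) = 440.8 × 0.881 / (78.5×10⁹ × 1.553×10^-6) = 3.185×10^-3 rad.

0.182°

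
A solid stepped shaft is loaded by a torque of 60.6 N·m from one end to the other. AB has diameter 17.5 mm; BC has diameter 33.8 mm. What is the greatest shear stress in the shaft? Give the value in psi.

Under the same torque, τ_max = 16T/(πd³) is largest where d is smallest — segment AB (d = 17.5 mm).
τ_max = 16·60.60/(π·(0.0175)³) = 5.759×10^7 Pa.

8350 psi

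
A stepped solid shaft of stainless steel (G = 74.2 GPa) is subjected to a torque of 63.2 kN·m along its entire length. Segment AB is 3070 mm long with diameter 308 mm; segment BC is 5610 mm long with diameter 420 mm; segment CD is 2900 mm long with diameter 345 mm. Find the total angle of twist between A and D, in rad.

0.00630 rad

J_AB = π(0.308)⁴/32 = 8.83×10^-4 m⁴; J_BC = π(0.420)⁴/32 = 3.05×10^-3 m⁴; J_CD = π(0.345)⁴/32 = 1.39×10^-3 m⁴.
θ = (T/G)·Σ L_i/J_i = (63200/74.2×10⁹)·(3.07/8.83×10^-4 + 5.61/3.05×10^-3 + 2.90/1.39×10^-3) = 6.300×10^-3 rad.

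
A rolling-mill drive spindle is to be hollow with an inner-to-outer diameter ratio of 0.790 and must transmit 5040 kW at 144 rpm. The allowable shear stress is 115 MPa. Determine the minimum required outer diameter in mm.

ω = 2π·144/60 = 15.08 rad/s, so T = P/ω = 5040×10³ / 15.08 = 334200 N·m.
For a hollow shaft with d_i/d_o = 0.790: τ_max = 16T/(π d_o³ (1−k⁴)), so d_o = [16T/(π τ_allow (1−k⁴))]^(1/3) = [16·334200/(π·1.15×10^8·0.6105)]^(1/3) = 0.2894 m.

289 mm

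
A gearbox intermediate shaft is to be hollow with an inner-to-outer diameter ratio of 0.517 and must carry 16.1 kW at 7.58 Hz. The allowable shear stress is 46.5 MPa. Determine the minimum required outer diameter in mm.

ω = 2π·7.58 = 47.63 rad/s, so T = P/ω = 16.1×10³ / 47.63 = 338.0 N·m.
For a hollow shaft with d_i/d_o = 0.517: τ_max = 16T/(π d_o³ (1−k⁴)), so d_o = [16T/(π τ_allow (1−k⁴))]^(1/3) = [16·338.0/(π·4.65×10^7·0.9286)]^(1/3) = 0.03416 m.

34.2 mm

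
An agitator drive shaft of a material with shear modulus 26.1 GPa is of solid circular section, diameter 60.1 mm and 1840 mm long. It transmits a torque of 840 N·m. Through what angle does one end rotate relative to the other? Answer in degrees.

J = πd⁴/32 = π(0.0601)⁴/32 = 1.281×10^-6 m⁴.
θ = T·L/(G·J) = 840.0 × 1.84 / (26.1×10⁹ × 1.281×10^-6) = 0.04623 rad.

2.65°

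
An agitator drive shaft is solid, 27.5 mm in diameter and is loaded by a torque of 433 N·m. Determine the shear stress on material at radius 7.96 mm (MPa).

J = πd⁴/32 = π(0.0275)⁴/32 = 5.615×10^-8 m⁴.
Shear stress varies linearly with radius: τ = T·r/J = 433.0 × 0.00796 / 5.615×10^-8 = 6.139×10^7 Pa.

61.4 MPa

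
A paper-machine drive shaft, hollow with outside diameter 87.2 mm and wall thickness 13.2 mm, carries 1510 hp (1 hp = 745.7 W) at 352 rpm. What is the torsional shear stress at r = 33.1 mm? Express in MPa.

ω = 2π·352/60 = 36.86 rad/s, so T = P/ω = 1510×745.7 / 36.86 = 30550 N·m.
J = π(d_o⁴ − d_i⁴)/32 = π(0.0872⁴ − 0.0608⁴)/32 = 4.335×10^-6 m⁴.
Shear stress varies linearly with radius: τ = T·r/J = 30550 × 0.0331 / 4.335×10^-6 = 2.333×10^8 Pa.

233 MPa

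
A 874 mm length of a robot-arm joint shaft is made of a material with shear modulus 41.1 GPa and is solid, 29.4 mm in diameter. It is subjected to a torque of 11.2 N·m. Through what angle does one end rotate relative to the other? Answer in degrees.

J = πd⁴/32 = π(0.0294)⁴/32 = 7.335×10^-8 m⁴.
θ = T·L/(G·J) = 11.20 × 0.874 / (41.1×10⁹ × 7.335×10^-8) = 3.247×10^-3 rad.

0.186°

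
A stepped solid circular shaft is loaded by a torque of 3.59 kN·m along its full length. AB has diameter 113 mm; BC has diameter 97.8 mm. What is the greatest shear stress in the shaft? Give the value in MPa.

19.5 MPa

Under the same torque, τ_max = 16T/(πd³) is largest where d is smallest — segment BC (d = 97.8 mm).
τ_max = 16·3590/(π·(0.0978)³) = 1.955×10^7 Pa.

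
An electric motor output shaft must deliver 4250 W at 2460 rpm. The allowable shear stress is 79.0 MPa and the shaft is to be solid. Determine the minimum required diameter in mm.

ω = 2π·2460/60 = 257.6 rad/s, so T = P/ω = 4250 / 257.6 = 16.50 N·m.
For a solid shaft τ_max = 16T/(πd³), so d = (16T/(π τ_allow))^(1/3) = (16·16.50/(π·7.90×10^7))^(1/3) = 0.01021 m.

10.2 mm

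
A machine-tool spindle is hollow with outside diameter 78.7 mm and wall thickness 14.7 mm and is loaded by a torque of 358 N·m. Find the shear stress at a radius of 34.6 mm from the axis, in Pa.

3.89e6 Pa

J = π(d_o⁴ − d_i⁴)/32 = π(0.0787⁴ − 0.0493⁴)/32 = 3.186×10^-6 m⁴.
Shear stress varies linearly with radius: τ = T·r/J = 358.0 × 0.0346 / 3.186×10^-6 = 3.888×10^6 Pa.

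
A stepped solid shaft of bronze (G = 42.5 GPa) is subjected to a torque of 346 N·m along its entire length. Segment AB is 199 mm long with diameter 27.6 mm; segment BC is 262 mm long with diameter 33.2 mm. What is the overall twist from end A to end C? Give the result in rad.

0.0463 rad

J_AB = π(0.0276)⁴/32 = 5.70×10^-8 m⁴; J_BC = π(0.0332)⁴/32 = 1.19×10^-7 m⁴.
θ = (T/G)·Σ L_i/J_i = (346.0/42.5×10⁹)·(0.199/5.70×10^-8 + 0.262/1.19×10^-7) = 0.04632 rad.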